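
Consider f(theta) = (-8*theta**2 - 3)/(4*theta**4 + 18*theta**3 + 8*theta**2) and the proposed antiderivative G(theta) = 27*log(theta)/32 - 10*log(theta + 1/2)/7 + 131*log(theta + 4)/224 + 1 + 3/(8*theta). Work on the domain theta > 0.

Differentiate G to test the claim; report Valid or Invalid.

d/dtheta[G] = (-8*theta**2 - 3)/(4*theta**4 + 18*theta**3 + 8*theta**2)
This equals f(theta) exactly, so the claim holds.

Valid - differentiating G returns exactly f.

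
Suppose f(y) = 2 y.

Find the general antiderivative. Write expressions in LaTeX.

For F(y) to be correct the identity F'(y) - f(y) = 0 must hold.
Check: d/dy[y^{2}] = 2 y = f(y).

F(y) = y^{2} + C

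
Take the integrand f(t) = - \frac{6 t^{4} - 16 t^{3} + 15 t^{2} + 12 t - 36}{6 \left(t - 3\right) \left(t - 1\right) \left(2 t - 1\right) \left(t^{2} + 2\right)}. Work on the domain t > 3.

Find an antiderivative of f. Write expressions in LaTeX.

Factor the denominator (6 \left(t - 3\right) \left(t - 1\right) \left(2 t - 1\right) \left(t^{2} + 2\right)) and decompose: f = - \frac{152 t - 17}{297 \left(t^{2} + 2\right)} + \frac{223}{135 \left(2 t - 1\right)} - \frac{19}{36 \left(t - 1\right)} - \frac{63}{220 \left(t - 3\right)}; each piece integrates to a log, atan, or power term.
Check: d/dt[- \frac{63 \log{\left(t - 3 \right)}}{220} - \frac{19 \log{\left(t - 1 \right)}}{36} + \frac{223 \log{\left(t - \frac{1}{2} \right)}}{270} - \frac{76 \log{\left(t^{2} + 2 \right)}}{297} + \frac{17 \sqrt{2} \operatorname{atan}{\left(\frac{\sqrt{2} t}{2} \right)}}{594}] = \frac{- 6 t^{4} + 16 t^{3} - 15 t^{2} - 12 t + 36}{12 t^{5} - 54 t^{4} + 84 t^{3} - 126 t^{2} + 120 t - 36}, which equals f(t).

An antiderivative is F(t) = - \frac{63 \log{\left(t - 3 \right)}}{220} - \frac{19 \log{\left(t - 1 \right)}}{36} + \frac{223 \log{\left(t - \frac{1}{2} \right)}}{270} - \frac{76 \log{\left(t^{2} + 2 \right)}}{297} + \frac{17 \sqrt{2} \operatorname{atan}{\left(\frac{\sqrt{2} t}{2} \right)}}{594}.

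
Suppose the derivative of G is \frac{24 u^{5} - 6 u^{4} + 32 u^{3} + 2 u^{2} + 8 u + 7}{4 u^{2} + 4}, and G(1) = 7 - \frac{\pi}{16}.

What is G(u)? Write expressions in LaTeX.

Whatever form G(u) takes, its d/du must return the stated G'(u).
A general antiderivative is \frac{3 u^{4}}{2} - \frac{u^{3}}{2} + u^{2} + 2 u - \frac{\operatorname{atan}{\left(u \right)}}{4} + 2 + C.
The condition gives C = 7 - \frac{\pi}{16} - (6 - \frac{\pi}{16}) = 1.
So G(u) = \frac{3 u^{4}}{2} - \frac{u^{3}}{2} + u^{2} + 2 u - \frac{\operatorname{atan}{\left(u \right)}}{4} + 3.
Check: d/du[\frac{3 u^{4}}{2} - \frac{u^{3}}{2} + u^{2} + 2 u - \frac{\operatorname{atan}{\left(u \right)}}{4} + 3] = \frac{24 u^{5} - 6 u^{4} + 32 u^{3} + 2 u^{2} + 8 u + 7}{4 u^{2} + 4} = G'(u).

G(u) = \frac{3 u^{4}}{2} - \frac{u^{3}}{2} + u^{2} + 2 u - \frac{\operatorname{atan}{\left(u \right)}}{4} + 3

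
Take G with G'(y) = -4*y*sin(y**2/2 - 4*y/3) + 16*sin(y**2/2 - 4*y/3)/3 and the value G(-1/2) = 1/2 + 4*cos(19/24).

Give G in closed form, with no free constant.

The substitution u = y**2/2 - 4*y/3 works: G'(y) is exactly (dG/du)*(du/dy) for that inner function.
A general antiderivative is 4*cos(y**2/2 - 4*y/3) + C.
The condition gives C = 1/2 + 4*cos(19/24) - (4*cos(19/24)) = 1/2.
So G(y) = (8*cos(y**2/2 - 4*y/3) + 1)/2.
Check: d/dy[(8*cos(y**2/2 - 4*y/3) + 1)/2] = -4*y*sin(y**2/2 - 4*y/3) + 16*sin(y**2/2 - 4*y/3)/3 = G'(y).

G(y) = (8*cos(y**2/2 - 4*y/3) + 1)/2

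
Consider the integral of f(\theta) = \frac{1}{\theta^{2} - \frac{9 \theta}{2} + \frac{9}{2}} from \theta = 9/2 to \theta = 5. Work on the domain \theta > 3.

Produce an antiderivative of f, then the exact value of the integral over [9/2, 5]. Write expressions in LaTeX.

The denominator factors as \left(\theta - 3\right) \left(2 \theta - 3\right); partial fractions split f into directly integrable pieces: - \frac{4}{3 \left(2 \theta - 3\right)} + \frac{2}{3 \left(\theta - 3\right)}.
F(\theta) = \frac{2 \log{\left(\theta - 3 \right)}}{3} - \frac{2 \log{\left(\theta - \frac{3}{2} \right)}}{3} is an antiderivative of f.
Check: d/d\theta[\frac{2 \log{\left(\theta - 3 \right)}}{3} - \frac{2 \log{\left(\theta - \frac{3}{2} \right)}}{3}] = \frac{2}{2 \theta^{2} - 9 \theta + 9}, which equals f(\theta).
F(5) = - \frac{2 \log{\left(\frac{7}{2} \right)}}{3} + \frac{2 \log{\left(2 \right)}}{3}; F(9/2) = - \frac{2 \log{\left(3 \right)}}{3} + \frac{2 \log{\left(\frac{3}{2} \right)}}{3}.
Integral = F(5) - F(9/2) = - \frac{2 \log{\left(\frac{7}{2} \right)}}{3} - \frac{2 \log{\left(\frac{3}{2} \right)}}{3} + \frac{2 \log{\left(2 \right)}}{3} + \frac{2 \log{\left(3 \right)}}{3}.

Antiderivative: F(\theta) = \frac{2 \log{\left(\theta - 3 \right)}}{3} - \frac{2 \log{\left(\theta - \frac{3}{2} \right)}}{3}; value = - \frac{2 \log{\left(\frac{7}{2} \right)}}{3} - \frac{2 \log{\left(\frac{3}{2} \right)}}{3} + \frac{2 \log{\left(2 \right)}}{3} + \frac{2 \log{\left(3 \right)}}{3}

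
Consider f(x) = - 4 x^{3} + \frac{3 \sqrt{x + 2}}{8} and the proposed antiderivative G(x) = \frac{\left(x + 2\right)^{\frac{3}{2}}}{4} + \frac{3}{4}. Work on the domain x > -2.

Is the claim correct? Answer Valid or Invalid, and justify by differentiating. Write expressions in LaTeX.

Invalid: d/dx[G] - f = 4 x^{3}, which is not 0.

d/dx[G] = \frac{3 \sqrt{x + 2}}{8}
d/dx[G] - f(x) = 4 x^{3} != 0.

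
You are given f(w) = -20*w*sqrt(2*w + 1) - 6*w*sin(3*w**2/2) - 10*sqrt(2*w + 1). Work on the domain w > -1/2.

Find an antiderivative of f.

Integrate term by term and add the pieces.
Check: d/dw[-8*w**2*sqrt(2*w + 1) - 8*w*sqrt(2*w + 1) - 2*sqrt(2*w + 1) + 2*cos(3*w**2/2)] = (-40*w**2 - 6*w*sqrt(2*w + 1)*sin(3*w**2/2) - 40*w - 10)/sqrt(2*w + 1), which equals f(w).

An antiderivative is F(w) = -8*w**2*sqrt(2*w + 1) - 8*w*sqrt(2*w + 1) - 2*sqrt(2*w + 1) + 2*cos(3*w**2/2).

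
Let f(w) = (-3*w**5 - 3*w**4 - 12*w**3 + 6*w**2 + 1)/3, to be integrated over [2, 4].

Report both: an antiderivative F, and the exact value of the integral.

A first test for any F(w): its w-derivative must equal f(w) identically.
F(w) = -w**6/6 - w**5/5 - w**4 + 2*w**3/3 + w/3 is an antiderivative of f.
Check: d/dw[-w**6/6 - w**5/5 - w**4 + 2*w**3/3 + w/3] = -w**5 - w**4 - 4*w**3 + 2*w**2 + 1/3, which equals f(w).
F(4) = -16492/15; F(2) = -406/15.
Integral = F(4) - F(2) = -5362/5.

Antiderivative: F(w) = -w**6/6 - w**5/5 - w**4 + 2*w**3/3 + w/3; value = -5362/5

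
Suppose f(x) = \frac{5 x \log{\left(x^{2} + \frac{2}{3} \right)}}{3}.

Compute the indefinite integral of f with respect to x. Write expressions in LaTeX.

F(x) = \frac{5 x^{2} \log{\left(x^{2} + \frac{2}{3} \right)}}{6} - \frac{5 x^{2}}{6} + \frac{5 \log{\left(3 x^{2} + 2 \right)}}{9} + C

Whatever form F(x) takes, F'(x) = f(x) is non-negotiable.
Check: d/dx[\frac{5 x^{2} \log{\left(x^{2} + \frac{2}{3} \right)}}{6} - \frac{5 x^{2}}{6} + \frac{5 \log{\left(3 x^{2} + 2 \right)}}{9}] = \frac{5 x \log{\left(x^{2} + \frac{2}{3} \right)}}{3} = f(x).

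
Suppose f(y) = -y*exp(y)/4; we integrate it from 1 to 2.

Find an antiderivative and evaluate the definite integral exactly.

f has the shape u'v + uv' for u = 1/4 - y/4 and v = exp(y) — it is the derivative of the product u*v.
F(y) = (1 - y)*exp(y)/4 is an antiderivative of f.
Check: d/dy[(1 - y)*exp(y)/4] = -y*exp(y)/4 = f(y).
F(2) = -exp(2)/4; F(1) = 0.
Integral = F(2) - F(1) = -exp(2)/4.

Antiderivative: F(y) = (1 - y)*exp(y)/4; value = -exp(2)/4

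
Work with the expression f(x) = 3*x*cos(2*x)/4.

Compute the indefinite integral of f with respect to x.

F(x) = 3*x*sin(2*x)/8 + 3*cos(2*x)/16 + C

A first test for any F(x): its x-derivative must equal f(x) identically.
Check: d/dx[3*x*sin(2*x)/8 + 3*cos(2*x)/16] = 3*x*cos(2*x)/4 = f(x).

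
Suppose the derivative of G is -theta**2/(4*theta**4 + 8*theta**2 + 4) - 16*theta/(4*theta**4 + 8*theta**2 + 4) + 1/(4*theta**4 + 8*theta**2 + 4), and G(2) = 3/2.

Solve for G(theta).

G'(theta) has the shape u'v + uv' for u = 1/(2*theta**2 + 2) and v = theta/2 + 4 — it is the derivative of the product u*v.
A general antiderivative is (theta/2 + 4)/(2*theta**2 + 2) + C.
The condition gives C = 3/2 - (1/2) = 1.
So G(theta) = (4*theta**2 + theta + 12)/(4*(theta**2 + 1)).
Check: d/dtheta[(4*theta**2 + theta + 12)/(4*(theta**2 + 1))] = (-theta**2 - 16*theta + 1)/(4*theta**4 + 8*theta**2 + 4), which equals G'(theta).

G(theta) = (4*theta**2 + theta + 12)/(4*(theta**2 + 1))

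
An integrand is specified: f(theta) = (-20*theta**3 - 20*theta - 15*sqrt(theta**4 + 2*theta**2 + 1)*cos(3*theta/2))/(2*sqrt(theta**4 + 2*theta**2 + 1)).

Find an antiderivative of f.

An antiderivative is F(theta) = 5*(-sqrt(theta**4 + 2*theta**2 + 1) - sin(3*theta/2)).

A first test for any F(theta): its theta-derivative must equal f(theta) identically.
Check: d/dtheta[5*(-sqrt(theta**4 + 2*theta**2 + 1) - sin(3*theta/2))] = (-20*theta**3 - 20*theta - 15*sqrt(theta**4 + 2*theta**2 + 1)*cos(3*theta/2))/(2*sqrt(theta**4 + 2*theta**2 + 1)) = f(theta).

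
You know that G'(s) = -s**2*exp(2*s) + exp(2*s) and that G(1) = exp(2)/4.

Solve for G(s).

Recognize the product-rule pattern: G'(s) = u'v + uv' with u = -s**2/2 + s/2 + 1/4, v = exp(2*s), so integration by parts undoes it.
A general antiderivative is (-2*s**2 + 2*s + 1)*exp(2*s)/4 + C.
The condition gives C = exp(2)/4 - (exp(2)/4) = 0.
So G(s) = -s**2*exp(2*s)/2 + s*exp(2*s)/2 + exp(2*s)/4.
Check: d/ds[-s**2*exp(2*s)/2 + s*exp(2*s)/2 + exp(2*s)/4] = -s**2*exp(2*s) + exp(2*s) = G'(s).

G(s) = -s**2*exp(2*s)/2 + s*exp(2*s)/2 + exp(2*s)/4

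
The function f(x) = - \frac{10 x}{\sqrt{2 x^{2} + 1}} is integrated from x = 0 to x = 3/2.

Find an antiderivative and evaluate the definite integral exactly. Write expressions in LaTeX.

f matches the chain-rule pattern g'(h)*h' with inner function h(x) = 2 x^{2} + 1; substituting u = h(x) collapses the integral.
F(x) = - 5 \sqrt{2 x^{2} + 1} is an antiderivative of f.
Check: d/dx[- 5 \sqrt{2 x^{2} + 1}] = - \frac{10 x}{\sqrt{2 x^{2} + 1}} = f(x).
F(3/2) = - \frac{5 \sqrt{22}}{2}; F(0) = -5.
Integral = F(3/2) - F(0) = 5 - \frac{5 \sqrt{22}}{2}.

Antiderivative: F(x) = - 5 \sqrt{2 x^{2} + 1}; value = 5 - \frac{5 \sqrt{22}}{2}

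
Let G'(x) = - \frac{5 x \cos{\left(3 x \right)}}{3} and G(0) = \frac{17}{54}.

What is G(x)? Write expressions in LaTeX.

Differentiate the proposed G(x) back; it has to land on the given G'(x).
A general antiderivative is - \frac{5 x \sin{\left(3 x \right)}}{9} - \frac{5 \cos{\left(3 x \right)}}{27} + C.
The condition gives C = \frac{17}{54} - (- \frac{5}{27}) = \frac{1}{2}.
So G(x) = - \frac{5 x \sin{\left(3 x \right)}}{9} - \frac{5 \cos{\left(3 x \right)}}{27} + \frac{1}{2}.
Check: d/dx[- \frac{5 x \sin{\left(3 x \right)}}{9} - \frac{5 \cos{\left(3 x \right)}}{27} + \frac{1}{2}] = - \frac{5 x \cos{\left(3 x \right)}}{3} = G'(x).

G(x) = - \frac{5 x \sin{\left(3 x \right)}}{9} - \frac{5 \cos{\left(3 x \right)}}{27} + \frac{1}{2}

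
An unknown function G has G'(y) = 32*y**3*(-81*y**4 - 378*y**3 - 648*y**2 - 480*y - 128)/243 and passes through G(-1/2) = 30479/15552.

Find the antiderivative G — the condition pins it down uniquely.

The substitution u = -y**2 - 4*y/3 works: G'(y) is exactly (dG/du)*(du/dy) for that inner function.
A general antiderivative is -4*(-y**2 - 4*y/3)**4/3 + C.
The condition gives C = 30479/15552 - (-625/15552) = 2.
So G(y) = -2*(162*y**8 + 864*y**7 + 1728*y**6 + 1536*y**5 + 512*y**4 - 243)/243.
Check: d/dy[-2*(162*y**8 + 864*y**7 + 1728*y**6 + 1536*y**5 + 512*y**4 - 243)/243] = -32*y**7/3 - 448*y**6/9 - 256*y**5/3 - 5120*y**4/81 - 4096*y**3/243, which equals G'(y).

G(y) = -2*(162*y**8 + 864*y**7 + 1728*y**6 + 1536*y**5 + 512*y**4 - 243)/243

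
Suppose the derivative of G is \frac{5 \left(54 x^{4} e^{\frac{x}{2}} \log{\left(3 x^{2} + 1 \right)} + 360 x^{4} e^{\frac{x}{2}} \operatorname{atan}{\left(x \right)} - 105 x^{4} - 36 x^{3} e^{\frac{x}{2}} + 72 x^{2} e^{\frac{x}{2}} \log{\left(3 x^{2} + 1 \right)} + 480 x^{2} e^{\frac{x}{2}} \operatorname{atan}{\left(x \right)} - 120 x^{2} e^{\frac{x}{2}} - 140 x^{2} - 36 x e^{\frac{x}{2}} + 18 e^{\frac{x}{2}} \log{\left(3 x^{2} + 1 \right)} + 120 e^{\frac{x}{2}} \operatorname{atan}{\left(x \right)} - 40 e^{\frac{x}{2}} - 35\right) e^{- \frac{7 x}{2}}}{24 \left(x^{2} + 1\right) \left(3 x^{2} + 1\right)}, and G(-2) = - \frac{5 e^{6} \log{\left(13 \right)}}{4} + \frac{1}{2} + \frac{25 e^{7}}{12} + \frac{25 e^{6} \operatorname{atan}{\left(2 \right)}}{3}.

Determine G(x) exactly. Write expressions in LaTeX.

Recognize the product-rule pattern: G'(x) = u'v + uv' with u = - \frac{5 \log{\left(3 x^{2} + 1 \right)}}{4} - \frac{25 \operatorname{atan}{\left(x \right)}}{3} + \frac{25 e^{- \frac{x}{2}}}{12}, v = e^{- 3 x}, so integration by parts undoes it.
A general antiderivative is \frac{5 \left(- \frac{3 \log{\left(3 x^{2} + 1 \right)}}{4} - 5 \operatorname{atan}{\left(x \right)} + \frac{5 e^{- \frac{x}{2}}}{4}\right) e^{- 3 x}}{3} + C.
The condition gives C = - \frac{5 e^{6} \log{\left(13 \right)}}{4} + \frac{1}{2} + \frac{25 e^{7}}{12} + \frac{25 e^{6} \operatorname{atan}{\left(2 \right)}}{3} - (- \frac{5 e^{6} \log{\left(13 \right)}}{4} + \frac{25 e^{7}}{12} + \frac{25 e^{6} \operatorname{atan}{\left(2 \right)}}{3}) = \frac{1}{2}.
So G(x) = \frac{1}{2} - \frac{5 e^{- 3 x} \log{\left(3 x^{2} + 1 \right)}}{4} - \frac{25 e^{- 3 x} \operatorname{atan}{\left(x \right)}}{3} + \frac{25 e^{- \frac{7 x}{2}}}{12}.
Check: d/dx[\frac{1}{2} - \frac{5 e^{- 3 x} \log{\left(3 x^{2} + 1 \right)}}{4} - \frac{25 e^{- 3 x} \operatorname{atan}{\left(x \right)}}{3} + \frac{25 e^{- \frac{7 x}{2}}}{12}] = \frac{270 x^{4} e^{\frac{19 x}{2}} \log{\left(3 x^{2} + 1 \right)} + 1800 x^{4} e^{\frac{19 x}{2}} \operatorname{atan}{\left(x \right)} - 525 x^{4} e^{9 x} - 180 x^{3} e^{\frac{19 x}{2}} + 360 x^{2} e^{\frac{19 x}{2}} \log{\left(3 x^{2} + 1 \right)} + 2400 x^{2} e^{\frac{19 x}{2}} \operatorname{atan}{\left(x \right)} - 600 x^{2} e^{\frac{19 x}{2}} - 700 x^{2} e^{9 x} - 180 x e^{\frac{19 x}{2}} + 90 e^{\frac{19 x}{2}} \log{\left(3 x^{2} + 1 \right)} + 600 e^{\frac{19 x}{2}} \operatorname{atan}{\left(x \right)} - 200 e^{\frac{19 x}{2}} - 175 e^{9 x}}{72 x^{4} e^{\frac{25 x}{2}} + 96 x^{2} e^{\frac{25 x}{2}} + 24 e^{\frac{25 x}{2}}}, which equals G'(x).

G(x) = \frac{1}{2} - \frac{5 e^{- 3 x} \log{\left(3 x^{2} + 1 \right)}}{4} - \frac{25 e^{- 3 x} \operatorname{atan}{\left(x \right)}}{3} + \frac{25 e^{- \frac{7 x}{2}}}{12}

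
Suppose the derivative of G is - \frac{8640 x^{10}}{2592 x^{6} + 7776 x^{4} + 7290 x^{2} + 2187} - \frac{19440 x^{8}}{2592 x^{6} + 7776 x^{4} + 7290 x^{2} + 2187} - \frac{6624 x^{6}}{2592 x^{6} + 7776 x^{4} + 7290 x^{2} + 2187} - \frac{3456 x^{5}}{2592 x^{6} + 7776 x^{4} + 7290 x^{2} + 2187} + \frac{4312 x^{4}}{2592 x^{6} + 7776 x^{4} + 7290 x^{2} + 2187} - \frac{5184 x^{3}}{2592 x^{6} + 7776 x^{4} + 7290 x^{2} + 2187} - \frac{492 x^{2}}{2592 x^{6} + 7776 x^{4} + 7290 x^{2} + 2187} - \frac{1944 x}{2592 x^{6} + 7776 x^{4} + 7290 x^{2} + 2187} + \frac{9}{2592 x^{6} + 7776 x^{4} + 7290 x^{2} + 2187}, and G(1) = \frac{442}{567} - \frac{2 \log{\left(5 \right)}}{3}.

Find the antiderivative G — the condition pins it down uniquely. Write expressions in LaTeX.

G(x) = \frac{- 216 x^{7} + 108 x^{5} - 18 x^{3} - 216 x^{2} \log{\left(2 x^{2} + 3 \right)} + 324 x^{2} + x - 162 \log{\left(2 x^{2} + 3 \right)} + 243}{324 x^{2} + 243}

The integrand splits into summands that can be handled one at a time.
A general antiderivative is \frac{x \left(\frac{1}{3} - 2 x^{2}\right)^{3}}{3 \left(4 x^{2} + 3\right)} - \frac{2 \log{\left(2 x^{2} + 3 \right)}}{3} + C.
The condition gives C = \frac{442}{567} - \frac{2 \log{\left(5 \right)}}{3} - (- \frac{2 \log{\left(5 \right)}}{3} - \frac{125}{567}) = 1.
So G(x) = \frac{- 216 x^{7} + 108 x^{5} - 18 x^{3} - 216 x^{2} \log{\left(2 x^{2} + 3 \right)} + 324 x^{2} + x - 162 \log{\left(2 x^{2} + 3 \right)} + 243}{324 x^{2} + 243}.
Check: d/dx[\frac{- 216 x^{7} + 108 x^{5} - 18 x^{3} - 216 x^{2} \log{\left(2 x^{2} + 3 \right)} + 324 x^{2} + x - 162 \log{\left(2 x^{2} + 3 \right)} + 243}{324 x^{2} + 243}] = \frac{- 8640 x^{10} - 19440 x^{8} - 6624 x^{6} - 3456 x^{5} + 4312 x^{4} - 5184 x^{3} - 492 x^{2} - 1944 x + 9}{2592 x^{6} + 7776 x^{4} + 7290 x^{2} + 2187}, which equals G'(x).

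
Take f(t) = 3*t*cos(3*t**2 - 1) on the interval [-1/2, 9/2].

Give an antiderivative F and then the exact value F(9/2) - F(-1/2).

f matches the chain-rule pattern g'(h)*h' with inner function h(t) = 3*t**2 - 1; substituting u = h(t) collapses the integral.
F(t) = sin(3*t**2 - 1)/2 is an antiderivative of f.
Check: d/dt[sin(3*t**2 - 1)/2] = 3*t*cos(3*t**2 - 1) = f(t).
F(9/2) = sin(239/4)/2; F(-1/2) = -sin(1/4)/2.
Integral = F(9/2) - F(-1/2) = sin(239/4)/2 + sin(1/4)/2.

Antiderivative: F(t) = sin(3*t**2 - 1)/2; value = sin(239/4)/2 + sin(1/4)/2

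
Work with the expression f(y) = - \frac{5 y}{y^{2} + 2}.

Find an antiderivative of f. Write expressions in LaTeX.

An antiderivative is F(y) = - \frac{5 \log{\left(\frac{y^{2}}{2} + 1 \right)}}{2}.

The substitution u = \frac{y^{2}}{2} + 1 works: f is exactly (dF/du)*(du/dy) for that inner function.
Check: d/dy[- \frac{5 \log{\left(\frac{y^{2}}{2} + 1 \right)}}{2}] = - \frac{5 y}{y^{2} + 2} = f(y).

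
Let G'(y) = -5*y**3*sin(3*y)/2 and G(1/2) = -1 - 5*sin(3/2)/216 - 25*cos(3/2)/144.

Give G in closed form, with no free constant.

Whatever form G(y) takes, its d/dy must return the stated G'(y).
A general antiderivative is 5*y**3*cos(3*y)/6 - 5*y**2*sin(3*y)/6 - 5*y*cos(3*y)/9 + 5*sin(3*y)/27 + C.
The condition gives C = -1 - 5*sin(3/2)/216 - 25*cos(3/2)/144 - (-5*sin(3/2)/216 - 25*cos(3/2)/144) = -1.
So G(y) = (45*y**3*cos(3*y) - 45*y**2*sin(3*y) - 30*y*cos(3*y) + 10*sin(3*y) - 54)/54.
Check: d/dy[(45*y**3*cos(3*y) - 45*y**2*sin(3*y) - 30*y*cos(3*y) + 10*sin(3*y) - 54)/54] = -5*y**3*sin(3*y)/2 = G'(y).

G(y) = (45*y**3*cos(3*y) - 45*y**2*sin(3*y) - 30*y*cos(3*y) + 10*sin(3*y) - 54)/54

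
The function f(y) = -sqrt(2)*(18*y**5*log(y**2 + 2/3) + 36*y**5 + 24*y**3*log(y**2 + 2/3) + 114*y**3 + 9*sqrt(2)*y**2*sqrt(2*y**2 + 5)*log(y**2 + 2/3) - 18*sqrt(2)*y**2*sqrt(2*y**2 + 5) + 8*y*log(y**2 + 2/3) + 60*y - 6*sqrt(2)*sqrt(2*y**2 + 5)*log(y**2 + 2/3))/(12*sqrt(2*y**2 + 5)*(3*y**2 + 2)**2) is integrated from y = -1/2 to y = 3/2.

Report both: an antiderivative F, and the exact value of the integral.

Recognize the product-rule pattern: f = u'v + uv' with u = y/(2*(3*y**2 + 2)) - sqrt(y**2 + 5/2)/6, v = log(y**2 + 2/3), so integration by parts undoes it.
F(y) = y*log(y**2 + 2/3)/(6*y**2 + 4) - sqrt(y**2 + 5/2)*log(y**2 + 2/3)/6 is an antiderivative of f.
Check: d/dy[y*log(y**2 + 2/3)/(6*y**2 + 4) - sqrt(y**2 + 5/2)*log(y**2 + 2/3)/6] = (-18*y**5*log(y**2 + 2/3) - 36*y**5 - 24*y**3*log(y**2 + 2/3) - 114*y**3 - 9*sqrt(2)*y**2*sqrt(2*y**2 + 5)*log(y**2 + 2/3) + 18*sqrt(2)*y**2*sqrt(2*y**2 + 5) - 8*y*log(y**2 + 2/3) - 60*y + 6*sqrt(2)*sqrt(2*y**2 + 5)*log(y**2 + 2/3))/(54*sqrt(2)*y**4*sqrt(2*y**2 + 5) + 72*sqrt(2)*y**2*sqrt(2*y**2 + 5) + 24*sqrt(2)*sqrt(2*y**2 + 5)), which equals f(y).
F(3/2) = -sqrt(19)*log(35/12)/12 + 3*log(35/12)/35; F(-1/2) = -log(11/12)/11 - sqrt(11)*log(11/12)/12.
Integral = F(3/2) - F(-1/2) = -sqrt(19)*log(35/12)/12 + sqrt(11)*log(11/12)/12 + log(11/12)/11 + 3*log(35/12)/35.

Antiderivative: F(y) = y*log(y**2 + 2/3)/(6*y**2 + 4) - sqrt(y**2 + 5/2)*log(y**2 + 2/3)/6; value = -sqrt(19)*log(35/12)/12 + sqrt(11)*log(11/12)/12 + log(11/12)/11 + 3*log(35/12)/35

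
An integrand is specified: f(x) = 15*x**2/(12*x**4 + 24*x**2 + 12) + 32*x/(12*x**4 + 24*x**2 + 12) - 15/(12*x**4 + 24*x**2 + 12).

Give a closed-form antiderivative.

An antiderivative is F(x) = -5*x/(4*x**2 + 4) - 4/(3*x**2 + 3).

Recognize the product-rule pattern: f = u'v + uv' with u = 1/(x**2 + 1), v = -5*x/4 - 4/3, so integration by parts undoes it.
Check: d/dx[-5*x/(4*x**2 + 4) - 4/(3*x**2 + 3)] = (15*x**2 + 32*x - 15)/(12*x**4 + 24*x**2 + 12), which equals f(x).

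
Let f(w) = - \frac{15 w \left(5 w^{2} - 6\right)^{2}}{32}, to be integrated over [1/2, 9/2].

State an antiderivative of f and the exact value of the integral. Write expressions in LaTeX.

Antiderivative: F(w) = \left(\frac{3}{2} - \frac{5 w^{2}}{4}\right)^{3}; value = - \frac{3457075}{256}

f matches the chain-rule pattern g'(h)*h' with inner function h(w) = \frac{3}{2} - \frac{5 w^{2}}{4}; substituting u = h(w) collapses the integral.
F(w) = \left(\frac{3}{2} - \frac{5 w^{2}}{4}\right)^{3} is an antiderivative of f.
Check: d/dw[\left(\frac{3}{2} - \frac{5 w^{2}}{4}\right)^{3}] = - \frac{375 w^{5}}{32} + \frac{225 w^{3}}{8} - \frac{135 w}{8}, which equals f(w).
F(9/2) = - \frac{55306341}{4096}; F(1/2) = \frac{6859}{4096}.
Integral = F(9/2) - F(1/2) = - \frac{3457075}{256}.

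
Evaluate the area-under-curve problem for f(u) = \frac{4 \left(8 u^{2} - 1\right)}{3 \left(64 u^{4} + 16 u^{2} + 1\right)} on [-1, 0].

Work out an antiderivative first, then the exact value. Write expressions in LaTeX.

Antiderivative: F(u) = - \frac{4 u}{3 \left(8 u^{2} + 1\right)}; value = - \frac{4}{27}

Recognize the product-rule pattern: f = v'r + vr' with v = - \frac{2 u}{3}, r = \frac{1}{4 u^{2} + \frac{1}{2}}, so integration by parts undoes it.
F(u) = - \frac{4 u}{3 \left(8 u^{2} + 1\right)} is an antiderivative of f.
Check: d/du[- \frac{4 u}{3 \left(8 u^{2} + 1\right)}] = \frac{32 u^{2} - 4}{192 u^{4} + 48 u^{2} + 3}, which equals f(u).
F(0) = 0; F(-1) = \frac{4}{27}.
Integral = F(0) - F(-1) = - \frac{4}{27}.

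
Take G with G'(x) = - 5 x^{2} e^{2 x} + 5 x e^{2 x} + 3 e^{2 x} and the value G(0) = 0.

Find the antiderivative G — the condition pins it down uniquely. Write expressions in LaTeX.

G(x) = - \frac{5 x^{2} e^{2 x}}{2} + 5 x e^{2 x} - e^{2 x} + 1

G'(x) has the shape u'v + uv' for u = - \frac{5 x^{2}}{2} + 5 x - 1 and v = e^{2 x} — it is the derivative of the product u*v.
A general antiderivative is \frac{\left(- 5 x^{2} + 10 x - 2\right) e^{2 x}}{2} + C.
The condition gives C = 0 - (-1) = 1.
So G(x) = - \frac{5 x^{2} e^{2 x}}{2} + 5 x e^{2 x} - e^{2 x} + 1.
Check: d/dx[- \frac{5 x^{2} e^{2 x}}{2} + 5 x e^{2 x} - e^{2 x} + 1] = - 5 x^{2} e^{2 x} + 5 x e^{2 x} + 3 e^{2 x} = G'(x).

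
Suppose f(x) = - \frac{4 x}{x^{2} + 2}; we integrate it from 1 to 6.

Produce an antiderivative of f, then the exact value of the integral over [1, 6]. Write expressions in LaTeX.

Antiderivative: F(x) = - 2 \log{\left(x^{2} + 2 \right)}; value = - 2 \log{\left(38 \right)} + 2 \log{\left(3 \right)}

f matches the chain-rule pattern g'(h)*h' with inner function h(x) = x^{2} + 2; substituting u = h(x) collapses the integral.
F(x) = - 2 \log{\left(x^{2} + 2 \right)} is an antiderivative of f.
Check: d/dx[- 2 \log{\left(x^{2} + 2 \right)}] = - \frac{4 x}{x^{2} + 2} = f(x).
F(6) = - 2 \log{\left(38 \right)}; F(1) = - 2 \log{\left(3 \right)}.
Integral = F(6) - F(1) = - 2 \log{\left(38 \right)} + 2 \log{\left(3 \right)}.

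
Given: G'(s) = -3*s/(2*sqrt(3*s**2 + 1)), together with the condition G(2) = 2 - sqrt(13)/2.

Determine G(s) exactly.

G(s) = 2 - sqrt(3*s**2 + 1)/2

The substitution u = 3*s**2 + 1 works: G'(s) is exactly (dG/du)*(du/ds) for that inner function.
A general antiderivative is -sqrt(3*s**2 + 1)/2 + C.
The condition gives C = 2 - sqrt(13)/2 - (-sqrt(13)/2) = 2.
So G(s) = 2 - sqrt(3*s**2 + 1)/2.
Check: d/ds[2 - sqrt(3*s**2 + 1)/2] = -3*s/(2*sqrt(3*s**2 + 1)) = G'(s).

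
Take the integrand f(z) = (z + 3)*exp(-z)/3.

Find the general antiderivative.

F(z) = -(z + 4)*exp(-z)/3 + C

Recognize the product-rule pattern: f = u'v + uv' with u = -z/3 - 4/3, v = exp(-z), so integration by parts undoes it.
Check: d/dz[-(z + 4)*exp(-z)/3] = (z + 3)*exp(-z)/3 = f(z).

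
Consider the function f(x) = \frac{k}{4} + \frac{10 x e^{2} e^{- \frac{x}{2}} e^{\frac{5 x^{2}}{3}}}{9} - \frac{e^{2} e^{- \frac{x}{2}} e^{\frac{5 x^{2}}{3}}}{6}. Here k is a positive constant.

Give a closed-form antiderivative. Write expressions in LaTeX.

An antiderivative is F(x) = \frac{k x}{4} + \frac{e^{\frac{5 x^{2}}{3} - \frac{x}{2} + 2}}{3}.

Integrate term by term and add the pieces.
Check: d/dx[\frac{k x}{4} + \frac{e^{\frac{5 x^{2}}{3} - \frac{x}{2} + 2}}{3}] = \frac{k}{4} + \frac{10 x e^{2} e^{- \frac{x}{2}} e^{\frac{5 x^{2}}{3}}}{9} - \frac{e^{2} e^{- \frac{x}{2}} e^{\frac{5 x^{2}}{3}}}{6} = f(x).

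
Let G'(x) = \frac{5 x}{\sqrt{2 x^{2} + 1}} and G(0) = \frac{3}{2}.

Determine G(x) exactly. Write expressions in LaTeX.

G'(x) matches the chain-rule pattern g'(h)*h' with inner function h(x) = 2 x^{2} + 1; substituting u = h(x) collapses the integral.
A general antiderivative is \frac{5 \sqrt{2 x^{2} + 1}}{2} + C.
The condition gives C = \frac{3}{2} - (\frac{5}{2}) = -1.
So G(x) = \frac{5 \sqrt{2 x^{2} + 1}}{2} - 1.
Check: d/dx[\frac{5 \sqrt{2 x^{2} + 1}}{2} - 1] = \frac{5 x}{\sqrt{2 x^{2} + 1}} = G'(x).

G(x) = \frac{5 \sqrt{2 x^{2} + 1}}{2} - 1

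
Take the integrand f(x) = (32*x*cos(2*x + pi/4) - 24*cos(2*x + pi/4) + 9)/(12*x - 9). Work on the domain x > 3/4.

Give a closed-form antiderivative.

Recover f(x) by differentiating a candidate F(x); any mismatch rules it out.
Check: d/dx[3*log(4*x - 3)/4 + 4*sin(2*x + pi/4)/3] = (32*x*cos(2*x + pi/4) - 24*cos(2*x + pi/4) + 9)/(12*x - 9) = f(x).

An antiderivative is F(x) = 3*log(4*x - 3)/4 + 4*sin(2*x + pi/4)/3.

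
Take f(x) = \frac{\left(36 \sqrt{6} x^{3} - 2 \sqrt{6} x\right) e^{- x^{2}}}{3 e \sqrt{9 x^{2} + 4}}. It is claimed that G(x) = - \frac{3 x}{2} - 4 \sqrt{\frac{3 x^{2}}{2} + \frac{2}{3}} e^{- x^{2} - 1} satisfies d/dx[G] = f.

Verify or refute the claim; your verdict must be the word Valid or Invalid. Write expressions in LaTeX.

Invalid: d/dx[G] - f = - \frac{3}{2}, which is not 0.

d/dx[G] = \frac{\left(72 \sqrt{6} x^{3} - 4 \sqrt{6} x - 9 e \sqrt{9 x^{2} + 4} e^{x^{2}}\right) e^{- x^{2}}}{6 e \sqrt{9 x^{2} + 4}}
d/dx[G] - f(x) = - \frac{3}{2} != 0.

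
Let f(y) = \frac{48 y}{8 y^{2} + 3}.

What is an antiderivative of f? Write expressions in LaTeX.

The substitution u = 4 y^{2} + \frac{3}{2} works: f is exactly (dF/du)*(du/dy) for that inner function.
Check: d/dy[3 \log{\left(4 y^{2} + \frac{3}{2} \right)}] = \frac{48 y}{8 y^{2} + 3} = f(y).

An antiderivative is F(y) = 3 \log{\left(4 y^{2} + \frac{3}{2} \right)}.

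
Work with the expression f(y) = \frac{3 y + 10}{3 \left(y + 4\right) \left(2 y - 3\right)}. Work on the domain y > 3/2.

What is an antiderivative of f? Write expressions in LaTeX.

An antiderivative is F(y) = \frac{29 \log{\left(y - \frac{3}{2} \right)}}{66} + \frac{2 \log{\left(y + 4 \right)}}{33}.

Factor the denominator (3 \left(y + 4\right) \left(2 y - 3\right)) and decompose: f = \frac{29}{33 \left(2 y - 3\right)} + \frac{2}{33 \left(y + 4\right)}; each piece integrates to a log, atan, or power term.
Check: d/dy[\frac{29 \log{\left(y - \frac{3}{2} \right)}}{66} + \frac{2 \log{\left(y + 4 \right)}}{33}] = \frac{3 y + 10}{6 y^{2} + 15 y - 36}, which equals f(y).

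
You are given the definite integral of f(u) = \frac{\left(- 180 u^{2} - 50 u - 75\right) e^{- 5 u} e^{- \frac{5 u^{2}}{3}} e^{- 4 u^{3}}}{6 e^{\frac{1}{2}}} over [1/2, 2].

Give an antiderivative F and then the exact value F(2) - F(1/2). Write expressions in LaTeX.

f matches the chain-rule pattern g'(h)*h' with inner function h(u) = - 4 u^{3} - \frac{5 u^{2}}{3} - 5 u - \frac{1}{2}; substituting w = h(u) collapses the integral.
F(u) = \frac{5 e^{- 4 u^{3} - \frac{5 u^{2}}{3} - 5 u - \frac{1}{2}}}{2} is an antiderivative of f.
Check: d/du[\frac{5 e^{- 4 u^{3} - \frac{5 u^{2}}{3} - 5 u - \frac{1}{2}}}{2}] = \frac{\left(- 180 u^{2} - 50 u - 75\right) e^{- 5 u} e^{- \frac{5 u^{2}}{3}} e^{- 4 u^{3}}}{6 e^{\frac{1}{2}}} = f(u).
F(2) = \frac{5}{2 e^{\frac{295}{6}}}; F(1/2) = \frac{5}{2 e^{\frac{47}{12}}}.
Integral = F(2) - F(1/2) = - \frac{5}{2 e^{\frac{47}{12}}} + \frac{5}{2 e^{\frac{295}{6}}}.

Antiderivative: F(u) = \frac{5 e^{- 4 u^{3} - \frac{5 u^{2}}{3} - 5 u - \frac{1}{2}}}{2}; value = - \frac{5}{2 e^{\frac{47}{12}}} + \frac{5}{2 e^{\frac{295}{6}}}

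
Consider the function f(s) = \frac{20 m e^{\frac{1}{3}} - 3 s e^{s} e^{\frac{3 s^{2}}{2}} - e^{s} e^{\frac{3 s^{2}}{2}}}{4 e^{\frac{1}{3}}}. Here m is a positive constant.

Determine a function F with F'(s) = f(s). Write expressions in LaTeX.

Any candidate F(s) must reproduce f(s) exactly when differentiated.
Check: d/ds[5 m s - \frac{e^{s} e^{\frac{3 s^{2}}{2}}}{4 e^{\frac{1}{3}}}] = \frac{20 m e^{\frac{1}{3}} - 3 s e^{s} e^{\frac{3 s^{2}}{2}} - e^{s} e^{\frac{3 s^{2}}{2}}}{4 e^{\frac{1}{3}}} = f(s).

An antiderivative is F(s) = 5 m s - \frac{e^{s} e^{\frac{3 s^{2}}{2}}}{4 e^{\frac{1}{3}}}.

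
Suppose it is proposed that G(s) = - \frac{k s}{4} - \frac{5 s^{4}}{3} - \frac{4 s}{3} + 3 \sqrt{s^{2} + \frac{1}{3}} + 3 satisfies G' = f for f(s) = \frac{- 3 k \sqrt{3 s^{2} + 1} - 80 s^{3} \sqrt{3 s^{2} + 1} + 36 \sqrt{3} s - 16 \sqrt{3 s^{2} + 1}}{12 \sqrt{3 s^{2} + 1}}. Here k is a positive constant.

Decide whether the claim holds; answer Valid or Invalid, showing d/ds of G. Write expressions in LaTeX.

d/ds[G] = \frac{- 3 k \sqrt{3 s^{2} + 1} - 80 s^{3} \sqrt{3 s^{2} + 1} + 36 \sqrt{3} s - 16 \sqrt{3 s^{2} + 1}}{12 \sqrt{3 s^{2} + 1}}
This equals f(s) exactly, so the claim holds.

Valid - the claim checks out under differentiation.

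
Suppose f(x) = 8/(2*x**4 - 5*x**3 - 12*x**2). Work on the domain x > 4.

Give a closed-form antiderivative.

Factor the denominator (x**2*(x - 4)*(2*x + 3)) and decompose: f = -64/(99*(2*x + 3)) + 1/(22*(x - 4)) + 5/(18*x) - 2/(3*x**2); each piece integrates to a log, atan, or power term.
Check: d/dx[-(-55*x*log(x) - 9*x*log(x - 4) + 64*x*log(x + 3/2) - 132)/(198*x)] = 8/(2*x**4 - 5*x**3 - 12*x**2) = f(x).

An antiderivative is F(x) = -(-55*x*log(x) - 9*x*log(x - 4) + 64*x*log(x + 3/2) - 132)/(198*x).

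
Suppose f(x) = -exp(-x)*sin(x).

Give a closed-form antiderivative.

An antiderivative is F(x) = exp(-x)*sin(x)/2 + exp(-x)*cos(x)/2.

A first test for any F(x): its x-derivative must equal f(x) identically.
Check: d/dx[exp(-x)*sin(x)/2 + exp(-x)*cos(x)/2] = -exp(-x)*sin(x) = f(x).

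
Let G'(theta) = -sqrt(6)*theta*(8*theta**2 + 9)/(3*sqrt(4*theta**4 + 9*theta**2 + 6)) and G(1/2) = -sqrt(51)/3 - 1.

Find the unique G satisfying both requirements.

The substitution u = 2*theta**4/3 + 3*theta**2/2 + 1 works: G'(theta) is exactly (dG/du)*(du/dtheta) for that inner function.
A general antiderivative is -2*sqrt(2*theta**4/3 + 3*theta**2/2 + 1) + C.
The condition gives C = -sqrt(51)/3 - 1 - (-sqrt(51)/3) = -1.
So G(theta) = sqrt(6)*(-2*sqrt(4*theta**4 + 9*theta**2 + 6) - sqrt(6))/6.
Check: d/dtheta[sqrt(6)*(-2*sqrt(4*theta**4 + 9*theta**2 + 6) - sqrt(6))/6] = (-8*sqrt(6)*theta**3 - 9*sqrt(6)*theta)/(3*sqrt(4*theta**4 + 9*theta**2 + 6)), which equals G'(theta).

G(theta) = sqrt(6)*(-2*sqrt(4*theta**4 + 9*theta**2 + 6) - sqrt(6))/6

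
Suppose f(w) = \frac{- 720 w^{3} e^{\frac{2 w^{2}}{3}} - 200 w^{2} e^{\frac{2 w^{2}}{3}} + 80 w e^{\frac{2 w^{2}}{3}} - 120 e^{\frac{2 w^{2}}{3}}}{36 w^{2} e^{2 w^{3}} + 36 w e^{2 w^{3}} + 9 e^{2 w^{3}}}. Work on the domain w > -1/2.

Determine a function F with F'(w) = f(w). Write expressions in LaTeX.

An antiderivative is F(w) = \frac{20 e^{\frac{2 w^{2}}{3}} e^{- 2 w^{3}}}{6 w + 3}.

f has the shape u'v + uv' for u = \frac{20}{3 \left(2 w + 1\right)} and v = e^{- 2 w^{3} + \frac{2 w^{2}}{3}} — it is the derivative of the product u*v.
Check: d/dw[\frac{20 e^{\frac{2 w^{2}}{3}} e^{- 2 w^{3}}}{6 w + 3}] = \frac{- 720 w^{3} e^{\frac{2 w^{2}}{3}} - 200 w^{2} e^{\frac{2 w^{2}}{3}} + 80 w e^{\frac{2 w^{2}}{3}} - 120 e^{\frac{2 w^{2}}{3}}}{36 w^{2} e^{2 w^{3}} + 36 w e^{2 w^{3}} + 9 e^{2 w^{3}}} = f(w).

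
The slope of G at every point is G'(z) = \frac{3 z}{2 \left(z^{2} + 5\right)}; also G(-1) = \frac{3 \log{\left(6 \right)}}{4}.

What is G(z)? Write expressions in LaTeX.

G(z) = \frac{3 \log{\left(z^{2} + 5 \right)}}{4}

G'(z) matches the chain-rule pattern g'(h)*h' with inner function h(z) = z^{2} + 5; substituting u = h(z) collapses the integral.
A general antiderivative is \frac{3 \log{\left(z^{2} + 5 \right)}}{4} + C.
The condition gives C = \frac{3 \log{\left(6 \right)}}{4} - (\frac{3 \log{\left(6 \right)}}{4}) = 0.
So G(z) = \frac{3 \log{\left(z^{2} + 5 \right)}}{4}.
Check: d/dz[\frac{3 \log{\left(z^{2} + 5 \right)}}{4}] = \frac{3 z}{2 z^{2} + 10}, which equals G'(z).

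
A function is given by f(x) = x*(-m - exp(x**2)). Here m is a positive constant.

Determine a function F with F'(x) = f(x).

Since d/dx undoes antidifferentiation here, F'(x) = f(x) is required of F(x).
Check: d/dx[-(m*x**2 + exp(x**2))/2] = -m*x - x*exp(x**2), which equals f(x).

An antiderivative is F(x) = -(m*x**2 + exp(x**2))/2.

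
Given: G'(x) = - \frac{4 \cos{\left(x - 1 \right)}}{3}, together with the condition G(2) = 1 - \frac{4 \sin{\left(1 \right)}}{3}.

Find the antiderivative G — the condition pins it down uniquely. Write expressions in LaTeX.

A first test for any G(x): its x-derivative must equal the given G'(x).
A general antiderivative is - \frac{4 \sin{\left(x - 1 \right)}}{3} + C.
The condition gives C = 1 - \frac{4 \sin{\left(1 \right)}}{3} - (- \frac{4 \sin{\left(1 \right)}}{3}) = 1.
So G(x) = - \frac{4 \sin{\left(x - 1 \right)} - 3}{3}.
Check: d/dx[- \frac{4 \sin{\left(x - 1 \right)} - 3}{3}] = - \frac{4 \cos{\left(x - 1 \right)}}{3} = G'(x).

G(x) = - \frac{4 \sin{\left(x - 1 \right)} - 3}{3}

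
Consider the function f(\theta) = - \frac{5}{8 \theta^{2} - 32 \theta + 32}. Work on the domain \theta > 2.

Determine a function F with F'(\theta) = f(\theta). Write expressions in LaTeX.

An antiderivative is F(\theta) = \frac{5}{8 \left(\theta - 2\right)}.

A first test for any F(\theta): its \theta-derivative must equal f(\theta) identically.
Check: d/d\theta[\frac{5}{8 \left(\theta - 2\right)}] = - \frac{5}{8 \theta^{2} - 32 \theta + 32} = f(\theta).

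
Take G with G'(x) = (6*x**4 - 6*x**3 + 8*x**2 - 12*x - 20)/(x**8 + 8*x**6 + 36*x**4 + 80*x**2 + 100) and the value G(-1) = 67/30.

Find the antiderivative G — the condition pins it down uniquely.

G(x) = (3/4 - x)/(x**4/2 + 2*x**2 + 5) + 2

Recognize the product-rule pattern: G'(x) = u'v + uv' with u = 1/(x**4/2 + 2*x**2 + 5), v = 3/4 - x, so integration by parts undoes it.
A general antiderivative is (3/4 - x)/(x**4/2 + 2*x**2 + 5) + C.
The condition gives C = 67/30 - (7/30) = 2.
So G(x) = (3/4 - x)/(x**4/2 + 2*x**2 + 5) + 2.
Check: d/dx[(3/4 - x)/(x**4/2 + 2*x**2 + 5) + 2] = (6*x**4 - 6*x**3 + 8*x**2 - 12*x - 20)/(x**8 + 8*x**6 + 36*x**4 + 80*x**2 + 100) = G'(x).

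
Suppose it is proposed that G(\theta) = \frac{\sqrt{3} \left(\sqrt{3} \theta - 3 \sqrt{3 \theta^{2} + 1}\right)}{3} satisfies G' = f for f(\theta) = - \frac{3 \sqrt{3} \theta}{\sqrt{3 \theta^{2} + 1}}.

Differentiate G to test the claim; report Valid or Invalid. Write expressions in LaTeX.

Invalid: d/d\theta[G] - f = 1, which is not 0.

d/d\theta[G] = \frac{- 3 \sqrt{3} \theta + \sqrt{3 \theta^{2} + 1}}{\sqrt{3 \theta^{2} + 1}}
d/d\theta[G] - f(\theta) = 1 != 0.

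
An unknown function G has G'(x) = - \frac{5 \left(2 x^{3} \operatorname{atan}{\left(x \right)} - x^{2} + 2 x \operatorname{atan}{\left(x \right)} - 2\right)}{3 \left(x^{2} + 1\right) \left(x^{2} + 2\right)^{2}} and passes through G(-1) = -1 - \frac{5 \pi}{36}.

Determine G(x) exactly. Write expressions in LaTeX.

G(x) = \frac{- 3 x^{2} + 5 \operatorname{atan}{\left(x \right)} - 6}{3 \left(x^{2} + 2\right)}

G'(x) has the shape u'v + uv' for u = \frac{5}{3 \left(x^{2} + 2\right)} and v = \operatorname{atan}{\left(x \right)} — it is the derivative of the product u*v.
A general antiderivative is \frac{5 \operatorname{atan}{\left(x \right)}}{3 \left(x^{2} + 2\right)} + C.
The condition gives C = -1 - \frac{5 \pi}{36} - (- \frac{5 \pi}{36}) = -1.
So G(x) = \frac{- 3 x^{2} + 5 \operatorname{atan}{\left(x \right)} - 6}{3 \left(x^{2} + 2\right)}.
Check: d/dx[\frac{- 3 x^{2} + 5 \operatorname{atan}{\left(x \right)} - 6}{3 \left(x^{2} + 2\right)}] = \frac{- 10 x^{3} \operatorname{atan}{\left(x \right)} + 5 x^{2} - 10 x \operatorname{atan}{\left(x \right)} + 10}{3 x^{6} + 15 x^{4} + 24 x^{2} + 12}, which equals G'(x).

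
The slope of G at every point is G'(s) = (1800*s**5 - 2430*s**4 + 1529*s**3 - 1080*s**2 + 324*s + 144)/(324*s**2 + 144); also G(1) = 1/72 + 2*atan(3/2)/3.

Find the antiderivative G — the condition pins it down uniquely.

A first test for any G(s): its s-derivative must equal the given G'(s).
A general antiderivative is (5*s**2/3 - 3*s/2)**2/2 + 2*atan(3*s/2)/3 + C.
The condition gives C = 1/72 + 2*atan(3/2)/3 - (1/72 + 2*atan(3/2)/3) = 0.
So G(s) = (s**2*(10*s - 9)**2 + 48*atan(3*s/2))/72.
Check: d/ds[(s**2*(10*s - 9)**2 + 48*atan(3*s/2))/72] = (1800*s**5 - 2430*s**4 + 1529*s**3 - 1080*s**2 + 324*s + 144)/(324*s**2 + 144) = G'(s).

G(s) = (s**2*(10*s - 9)**2 + 48*atan(3*s/2))/72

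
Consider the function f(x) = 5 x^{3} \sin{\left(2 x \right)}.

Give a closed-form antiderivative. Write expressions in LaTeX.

An antiderivative is F(x) = - \frac{5 x^{3} \cos{\left(2 x \right)}}{2} + \frac{15 x^{2} \sin{\left(2 x \right)}}{4} + \frac{15 x \cos{\left(2 x \right)}}{4} - \frac{15 \sin{\left(2 x \right)}}{8}.

Differentiate the proposed F(x) back; it has to land on f(x) exactly.
Check: d/dx[- \frac{5 x^{3} \cos{\left(2 x \right)}}{2} + \frac{15 x^{2} \sin{\left(2 x \right)}}{4} + \frac{15 x \cos{\left(2 x \right)}}{4} - \frac{15 \sin{\left(2 x \right)}}{8}] = 5 x^{3} \sin{\left(2 x \right)} = f(x).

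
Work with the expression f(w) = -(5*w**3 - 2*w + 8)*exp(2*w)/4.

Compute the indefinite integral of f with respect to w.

F(w) = -5*w**3*exp(2*w)/8 + 15*w**2*exp(2*w)/16 - 11*w*exp(2*w)/16 - 21*exp(2*w)/32 + C

f has the shape u'v + uv' for u = -5*w**3/8 + 15*w**2/16 - 11*w/16 - 21/32 and v = exp(2*w) — it is the derivative of the product u*v.
Check: d/dw[-5*w**3*exp(2*w)/8 + 15*w**2*exp(2*w)/16 - 11*w*exp(2*w)/16 - 21*exp(2*w)/32] = -5*w**3*exp(2*w)/4 + w*exp(2*w)/2 - 2*exp(2*w), which equals f(w).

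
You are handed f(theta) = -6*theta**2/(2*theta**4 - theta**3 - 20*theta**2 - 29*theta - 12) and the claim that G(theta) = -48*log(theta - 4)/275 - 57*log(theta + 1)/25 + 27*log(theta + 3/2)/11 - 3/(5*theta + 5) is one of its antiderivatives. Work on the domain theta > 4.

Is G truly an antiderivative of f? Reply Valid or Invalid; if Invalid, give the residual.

Invalid: d/dtheta[G] - f = 3*theta**2/(2*theta**4 - theta**3 - 20*theta**2 - 29*theta - 12), which is not 0.

d/dtheta[G] = -3*theta**2/(2*theta**4 - theta**3 - 20*theta**2 - 29*theta - 12)
d/dtheta[G] - f(theta) = 3*theta**2/(2*theta**4 - theta**3 - 20*theta**2 - 29*theta - 12) != 0.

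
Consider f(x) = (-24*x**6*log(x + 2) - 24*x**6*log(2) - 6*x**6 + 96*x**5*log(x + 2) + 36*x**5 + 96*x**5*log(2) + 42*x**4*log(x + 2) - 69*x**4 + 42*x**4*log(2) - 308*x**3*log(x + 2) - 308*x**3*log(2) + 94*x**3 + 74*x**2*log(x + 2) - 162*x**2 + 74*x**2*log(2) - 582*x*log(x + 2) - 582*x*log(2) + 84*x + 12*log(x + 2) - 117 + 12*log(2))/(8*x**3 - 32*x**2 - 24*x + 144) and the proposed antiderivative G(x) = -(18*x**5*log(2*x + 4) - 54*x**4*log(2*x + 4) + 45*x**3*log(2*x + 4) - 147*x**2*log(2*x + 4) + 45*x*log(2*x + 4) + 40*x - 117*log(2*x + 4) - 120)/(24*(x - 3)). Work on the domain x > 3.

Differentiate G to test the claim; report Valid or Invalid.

Valid - the claim checks out under differentiation.

d/dx[G] = (-24*x**6*log(x + 2) - 24*x**6*log(2) - 6*x**6 + 96*x**5*log(x + 2) + 36*x**5 + 96*x**5*log(2) + 42*x**4*log(x + 2) - 69*x**4 + 42*x**4*log(2) - 308*x**3*log(x + 2) - 308*x**3*log(2) + 94*x**3 + 74*x**2*log(x + 2) - 162*x**2 + 74*x**2*log(2) - 582*x*log(x + 2) - 582*x*log(2) + 84*x + 12*log(x + 2) - 117 + 12*log(2))/(8*x**3 - 32*x**2 - 24*x + 144)
This equals f(x) exactly, so the claim holds.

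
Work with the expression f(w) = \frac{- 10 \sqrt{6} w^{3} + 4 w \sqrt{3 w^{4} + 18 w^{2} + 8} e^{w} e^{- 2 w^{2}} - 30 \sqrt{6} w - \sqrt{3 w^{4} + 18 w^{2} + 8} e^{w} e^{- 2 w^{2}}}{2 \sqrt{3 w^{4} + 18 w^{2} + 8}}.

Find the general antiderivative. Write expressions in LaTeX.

F(w) = - \frac{5 \sqrt{6} \sqrt{3 w^{4} + 18 w^{2} + 8} + 3 e^{w} e^{- 2 w^{2}}}{6} + C

An antiderivative F(w) passes only if d/dw[F] lands on f(w) exactly.
Check: d/dw[- \frac{5 \sqrt{6} \sqrt{3 w^{4} + 18 w^{2} + 8} + 3 e^{w} e^{- 2 w^{2}}}{6}] = \frac{\left(- 10 \sqrt{6} w^{3} e^{2 w^{2}} + 4 w \sqrt{3 w^{4} + 18 w^{2} + 8} e^{w} - 30 \sqrt{6} w e^{2 w^{2}} - \sqrt{3 w^{4} + 18 w^{2} + 8} e^{w}\right) e^{- 2 w^{2}}}{2 \sqrt{3 w^{4} + 18 w^{2} + 8}}, which equals f(w).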